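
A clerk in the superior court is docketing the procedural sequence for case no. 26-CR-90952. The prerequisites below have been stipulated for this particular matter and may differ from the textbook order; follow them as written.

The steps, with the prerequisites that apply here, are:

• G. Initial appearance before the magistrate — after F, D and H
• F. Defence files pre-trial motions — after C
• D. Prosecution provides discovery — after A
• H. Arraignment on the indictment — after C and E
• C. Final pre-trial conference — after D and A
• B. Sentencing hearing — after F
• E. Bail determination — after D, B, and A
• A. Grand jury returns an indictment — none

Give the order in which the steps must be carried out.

A, D, C, F, B, E, H, G

A has no prerequisites → A first.
D is the only step now ready → D.
C needed D and A, now all done → C.
That leaves F as the only ready step → F.
Next only B has its prerequisites met → B.
E is the only step now ready → E.
H needed C and E, now all done → H.
G needed F, D and H, now all done → G.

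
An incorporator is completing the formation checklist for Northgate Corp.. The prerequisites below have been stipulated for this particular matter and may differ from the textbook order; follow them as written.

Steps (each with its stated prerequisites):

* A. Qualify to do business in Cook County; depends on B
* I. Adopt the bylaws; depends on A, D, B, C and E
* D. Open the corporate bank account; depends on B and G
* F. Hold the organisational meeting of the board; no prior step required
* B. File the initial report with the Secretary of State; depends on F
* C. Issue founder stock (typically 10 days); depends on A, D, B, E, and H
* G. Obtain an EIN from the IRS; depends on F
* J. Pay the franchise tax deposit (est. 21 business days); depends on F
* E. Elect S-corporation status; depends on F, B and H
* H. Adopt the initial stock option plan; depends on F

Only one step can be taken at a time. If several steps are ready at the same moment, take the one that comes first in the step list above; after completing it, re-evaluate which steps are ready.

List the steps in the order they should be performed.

F is the only step with nothing outstanding, so it goes first.
Now B, G, J and H have their prerequisites met. B is listed earlier, so B next.
A now also ready, so the ready set is {A, G, J, H}; A is listed earlier → A.
G, J and H are all available; G is listed earlier → G.
D now also ready, so the ready set is {D, J, H}; D is listed earlier → D.
Now J and H have their prerequisites met. J is listed earlier, so J next.
That leaves H as the only ready step → H.
E needed F, B and H, now all done → E.
Next only C has its prerequisites met → C.
I is the only step now ready → I.

F B A G D J H E C I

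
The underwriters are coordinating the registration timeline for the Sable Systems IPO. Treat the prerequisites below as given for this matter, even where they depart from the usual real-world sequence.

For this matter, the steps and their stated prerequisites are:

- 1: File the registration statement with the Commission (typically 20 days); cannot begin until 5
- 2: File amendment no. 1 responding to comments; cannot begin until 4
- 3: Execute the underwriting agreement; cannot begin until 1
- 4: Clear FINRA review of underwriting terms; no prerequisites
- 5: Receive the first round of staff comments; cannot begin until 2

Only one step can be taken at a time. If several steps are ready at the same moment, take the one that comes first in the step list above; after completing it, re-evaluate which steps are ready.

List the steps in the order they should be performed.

4, 2, 5, 1, 3

4 is the only step with nothing outstanding, so it goes first.
2 needed 4, now all done → 2.
5 needed 2, now all done → 5.
Next only 1 has its prerequisites met → 1.
3 needed 1, now all done → 3.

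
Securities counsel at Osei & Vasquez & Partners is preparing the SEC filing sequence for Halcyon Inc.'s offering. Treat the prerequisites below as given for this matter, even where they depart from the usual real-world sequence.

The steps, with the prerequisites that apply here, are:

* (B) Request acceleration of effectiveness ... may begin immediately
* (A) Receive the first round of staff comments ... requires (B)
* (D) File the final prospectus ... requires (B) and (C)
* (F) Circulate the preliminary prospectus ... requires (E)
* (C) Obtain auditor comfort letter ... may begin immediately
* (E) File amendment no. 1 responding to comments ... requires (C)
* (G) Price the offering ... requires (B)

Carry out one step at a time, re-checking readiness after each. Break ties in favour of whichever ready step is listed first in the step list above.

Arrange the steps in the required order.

(B) (A) (C) (D) (E) (F) (G)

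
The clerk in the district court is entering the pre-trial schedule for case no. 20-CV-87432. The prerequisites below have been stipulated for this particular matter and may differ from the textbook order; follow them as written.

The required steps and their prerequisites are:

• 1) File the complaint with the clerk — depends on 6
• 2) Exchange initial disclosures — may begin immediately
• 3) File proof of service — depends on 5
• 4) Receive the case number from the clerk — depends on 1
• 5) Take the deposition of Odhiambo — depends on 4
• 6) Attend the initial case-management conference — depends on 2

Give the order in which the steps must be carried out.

2 has no prerequisites → 2 first.
6 needed 2, now all done → 6.
That leaves 1 as the only ready step → 1.
That leaves 4 as the only ready step → 4.
5 needed 4, now all done → 5.
3 needed 5, now all done → 3.

2 6 1 4 5 3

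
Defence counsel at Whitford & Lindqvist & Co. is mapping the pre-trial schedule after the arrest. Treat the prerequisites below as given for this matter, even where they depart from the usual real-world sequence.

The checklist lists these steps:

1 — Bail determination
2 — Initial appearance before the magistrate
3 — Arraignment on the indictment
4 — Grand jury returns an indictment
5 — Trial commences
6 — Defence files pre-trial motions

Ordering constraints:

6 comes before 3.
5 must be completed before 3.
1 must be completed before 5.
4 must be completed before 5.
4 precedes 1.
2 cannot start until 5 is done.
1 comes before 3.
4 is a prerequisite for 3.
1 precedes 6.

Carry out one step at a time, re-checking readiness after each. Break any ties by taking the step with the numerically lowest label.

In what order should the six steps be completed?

Only 4 has no prerequisites, so it is first.
1 needed 4, now all done → 1.
Ready: 5 and 6. 5 has the earlier label → 5.
2 now also ready, so the ready set is {2, 6}; 2 has the earlier label → 2.
That leaves 6 as the only ready step → 6.
That leaves 3 as the only ready step → 3.

4 1 5 2 6 3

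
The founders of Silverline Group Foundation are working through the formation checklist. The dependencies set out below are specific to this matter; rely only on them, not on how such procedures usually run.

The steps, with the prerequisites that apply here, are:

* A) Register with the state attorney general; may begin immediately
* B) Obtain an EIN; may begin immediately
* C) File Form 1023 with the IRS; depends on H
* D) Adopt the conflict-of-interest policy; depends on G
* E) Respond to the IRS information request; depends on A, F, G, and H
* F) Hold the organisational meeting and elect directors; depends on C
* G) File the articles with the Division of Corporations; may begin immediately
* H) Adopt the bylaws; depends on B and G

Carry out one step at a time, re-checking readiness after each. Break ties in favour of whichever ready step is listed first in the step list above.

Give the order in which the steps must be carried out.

A → B → G → D → H → C → F → E

Nothing is required for A, B and G. A is listed earlier → A first.
Ready: B and G. B is listed earlier → B.
Next only G has its prerequisites met → G.
Now D and H have their prerequisites met. D is listed earlier, so D next.
H is the only step now ready → H.
Next only C has its prerequisites met → C.
Next only F has its prerequisites met → F.
E needed A, F, G and H, now all done → E.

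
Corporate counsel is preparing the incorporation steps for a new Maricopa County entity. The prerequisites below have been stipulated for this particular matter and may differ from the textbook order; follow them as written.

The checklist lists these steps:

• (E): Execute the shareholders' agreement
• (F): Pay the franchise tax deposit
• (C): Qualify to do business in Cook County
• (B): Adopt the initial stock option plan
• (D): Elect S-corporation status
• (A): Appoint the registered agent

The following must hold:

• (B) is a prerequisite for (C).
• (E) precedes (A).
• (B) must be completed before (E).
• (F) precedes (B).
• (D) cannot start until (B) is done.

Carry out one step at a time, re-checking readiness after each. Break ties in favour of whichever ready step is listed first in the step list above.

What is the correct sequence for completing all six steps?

(F) (B) (E) (C) (D) (A)

Only (F) has no prerequisites, so it is first.
Next only (B) has its prerequisites met → (B).
Now (E), (C) and (D) have their prerequisites met. (E) is listed earlier, so (E) next.
(A) now also ready, so the ready set is {(C), (D), (A)}; (C) is listed earlier → (C).
Ready: (D) and (A). (D) is listed earlier → (D).
That leaves (A) as the only ready step → (A).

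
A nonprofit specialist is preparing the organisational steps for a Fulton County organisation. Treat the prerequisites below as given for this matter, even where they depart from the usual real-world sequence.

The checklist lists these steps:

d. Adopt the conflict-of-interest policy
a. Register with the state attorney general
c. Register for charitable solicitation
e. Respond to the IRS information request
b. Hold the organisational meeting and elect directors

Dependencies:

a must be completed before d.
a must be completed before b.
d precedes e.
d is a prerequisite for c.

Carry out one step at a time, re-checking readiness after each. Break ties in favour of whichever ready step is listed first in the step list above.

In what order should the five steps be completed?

a has no prerequisites → a first.
Ready: d and b. d is listed earlier → d.
c and e now also ready, so the ready set is {c, e, b}; c is listed earlier → c.
Now e and b have their prerequisites met. e is listed earlier, so e next.
b needed a, now all done → b.

a, d, c, e, b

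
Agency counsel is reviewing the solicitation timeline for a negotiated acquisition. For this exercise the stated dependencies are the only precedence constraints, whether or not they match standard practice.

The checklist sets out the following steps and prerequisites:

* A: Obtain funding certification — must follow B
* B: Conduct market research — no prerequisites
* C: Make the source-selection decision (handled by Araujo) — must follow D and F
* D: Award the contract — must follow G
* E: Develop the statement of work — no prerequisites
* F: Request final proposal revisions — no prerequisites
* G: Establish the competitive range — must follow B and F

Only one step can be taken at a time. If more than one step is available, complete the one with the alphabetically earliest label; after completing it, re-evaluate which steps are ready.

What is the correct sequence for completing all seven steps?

B, A, E, F, G, D, C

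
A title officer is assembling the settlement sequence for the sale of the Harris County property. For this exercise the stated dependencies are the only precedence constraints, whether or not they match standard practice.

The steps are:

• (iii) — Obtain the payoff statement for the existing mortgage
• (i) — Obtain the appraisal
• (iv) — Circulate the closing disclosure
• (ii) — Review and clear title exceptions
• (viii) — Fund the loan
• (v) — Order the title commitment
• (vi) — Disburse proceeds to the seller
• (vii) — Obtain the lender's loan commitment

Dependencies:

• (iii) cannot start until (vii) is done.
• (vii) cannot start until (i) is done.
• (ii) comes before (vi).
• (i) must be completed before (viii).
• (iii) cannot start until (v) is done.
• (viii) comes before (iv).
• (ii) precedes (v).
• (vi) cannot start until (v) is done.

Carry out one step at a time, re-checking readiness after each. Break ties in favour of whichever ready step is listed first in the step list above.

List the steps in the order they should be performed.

(i) and (ii) have no prerequisites; (i) is listed earlier, so (i) is first.
Ready: (ii), (viii) and (vii). (ii) is listed earlier → (ii).
Now (viii), (v) and (vii) have their prerequisites met. (viii) is listed earlier, so (viii) next.
(iv), (v) and (vii) are all available; (iv) is listed earlier → (iv).
(v) and (vii) are both available; (v) is listed earlier → (v).
Ready: (vi) and (vii). (vi) is listed earlier → (vi).
(vii) needed (i), now all done → (vii).
(iii) needed (v) and (vii), now all done → (iii).

(i) → (ii) → (viii) → (iv) → (v) → (vi) → (vii) → (iii)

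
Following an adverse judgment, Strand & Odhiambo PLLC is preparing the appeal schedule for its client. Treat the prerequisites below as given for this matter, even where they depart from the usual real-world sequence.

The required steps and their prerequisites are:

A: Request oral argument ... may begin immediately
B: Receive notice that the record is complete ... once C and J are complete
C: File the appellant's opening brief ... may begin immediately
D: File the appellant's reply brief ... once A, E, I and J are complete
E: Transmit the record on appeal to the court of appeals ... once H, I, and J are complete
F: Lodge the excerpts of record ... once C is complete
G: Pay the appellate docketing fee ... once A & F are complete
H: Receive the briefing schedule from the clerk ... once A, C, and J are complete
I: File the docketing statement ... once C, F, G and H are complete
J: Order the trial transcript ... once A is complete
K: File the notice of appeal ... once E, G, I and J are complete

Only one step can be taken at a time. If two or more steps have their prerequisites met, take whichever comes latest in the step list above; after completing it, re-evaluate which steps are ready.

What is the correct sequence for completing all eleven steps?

C and A have no prerequisites; C is listed later, so C is first.
F and A are both available; F is listed later → F.
Next only A has its prerequisites met → A.
J and G are both available; J is listed later → J.
H and B now also ready, so the ready set is {H, G, B}; H is listed later → H.
Now G and B have their prerequisites met. G is listed later, so G next.
I now also ready, so the ready set is {I, B}; I is listed later → I.
Ready: E and B. E is listed later → E.
K and D now also ready, so the ready set is {K, D, B}; K is listed later → K.
Ready: D and B. D is listed later → D.
B needed J and C, now all done → B.

C, F, A, J, H, G, I, E, K, D, B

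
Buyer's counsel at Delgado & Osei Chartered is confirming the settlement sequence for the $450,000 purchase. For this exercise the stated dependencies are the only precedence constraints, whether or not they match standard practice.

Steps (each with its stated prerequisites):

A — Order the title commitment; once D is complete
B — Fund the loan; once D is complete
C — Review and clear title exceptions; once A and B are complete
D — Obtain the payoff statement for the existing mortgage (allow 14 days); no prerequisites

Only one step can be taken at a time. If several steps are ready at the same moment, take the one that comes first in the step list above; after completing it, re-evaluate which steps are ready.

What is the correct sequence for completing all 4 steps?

D, A, B, C

D is the only step with nothing outstanding, so it goes first.
A and B are both available; A is listed earlier → A.
B is the only step now ready → B.
Next only C has its prerequisites met → C.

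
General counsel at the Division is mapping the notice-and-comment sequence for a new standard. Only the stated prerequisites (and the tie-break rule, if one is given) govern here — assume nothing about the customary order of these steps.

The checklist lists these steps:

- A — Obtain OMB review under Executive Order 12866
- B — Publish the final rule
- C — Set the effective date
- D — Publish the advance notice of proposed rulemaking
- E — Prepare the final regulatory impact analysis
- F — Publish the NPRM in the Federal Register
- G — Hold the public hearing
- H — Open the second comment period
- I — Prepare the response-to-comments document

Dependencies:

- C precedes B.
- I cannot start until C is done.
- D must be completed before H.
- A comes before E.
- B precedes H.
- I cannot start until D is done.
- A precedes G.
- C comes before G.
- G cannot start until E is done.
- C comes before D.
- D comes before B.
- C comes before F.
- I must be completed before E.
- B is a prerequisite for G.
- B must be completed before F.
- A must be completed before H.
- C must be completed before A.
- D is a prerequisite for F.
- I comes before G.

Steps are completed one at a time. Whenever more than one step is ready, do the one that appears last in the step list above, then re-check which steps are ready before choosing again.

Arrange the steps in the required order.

C, D, I, B, F, A, H, E, G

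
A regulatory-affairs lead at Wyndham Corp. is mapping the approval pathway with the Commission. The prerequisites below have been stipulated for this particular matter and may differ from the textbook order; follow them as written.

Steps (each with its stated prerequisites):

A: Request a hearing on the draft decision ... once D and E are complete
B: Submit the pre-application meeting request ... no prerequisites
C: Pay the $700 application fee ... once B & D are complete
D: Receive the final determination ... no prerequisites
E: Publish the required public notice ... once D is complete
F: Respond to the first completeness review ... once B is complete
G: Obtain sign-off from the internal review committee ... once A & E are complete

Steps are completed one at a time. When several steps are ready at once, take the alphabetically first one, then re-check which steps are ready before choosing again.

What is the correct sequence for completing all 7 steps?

B, D, C, E, A, F, G

B and D have no prerequisites; B has the earlier label, so B is first.
Ready: D and F. D has the earlier label → D.
Ready: C, E and F. C has the earlier label → C.
Now E and F have their prerequisites met. E has the earlier label, so E next.
A now also ready, so the ready set is {A, F}; A has the earlier label → A.
G now also ready, so the ready set is {F, G}; F has the earlier label → F.
Next only G has its prerequisites met → G.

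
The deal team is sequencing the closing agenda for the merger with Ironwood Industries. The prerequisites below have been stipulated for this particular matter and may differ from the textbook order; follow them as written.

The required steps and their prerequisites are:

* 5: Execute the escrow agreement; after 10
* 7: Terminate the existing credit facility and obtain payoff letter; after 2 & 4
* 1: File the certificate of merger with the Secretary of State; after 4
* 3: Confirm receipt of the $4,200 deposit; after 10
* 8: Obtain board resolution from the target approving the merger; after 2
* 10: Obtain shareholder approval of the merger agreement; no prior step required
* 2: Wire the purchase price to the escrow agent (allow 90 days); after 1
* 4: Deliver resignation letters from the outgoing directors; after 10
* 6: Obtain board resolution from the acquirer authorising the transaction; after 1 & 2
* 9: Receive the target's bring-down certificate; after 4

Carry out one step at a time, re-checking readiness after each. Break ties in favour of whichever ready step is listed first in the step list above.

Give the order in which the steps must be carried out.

10, 5, 3, 4, 1, 2, 7, 8, 6, 9

10 has no prerequisites → 10 first.
Now 5, 3 and 4 have their prerequisites met. 5 is listed earlier, so 5 next.
Ready: 3 and 4. 3 is listed earlier → 3.
4 is the only step now ready → 4.
Now 1 and 9 have their prerequisites met. 1 is listed earlier, so 1 next.
2 now also ready, so the ready set is {2, 9}; 2 is listed earlier → 2.
Now 7, 8, 6 and 9 have their prerequisites met. 7 is listed earlier, so 7 next.
Ready: 8, 6 and 9. 8 is listed earlier → 8.
Now 6 and 9 have their prerequisites met. 6 is listed earlier, so 6 next.
Next only 9 has its prerequisites met → 9.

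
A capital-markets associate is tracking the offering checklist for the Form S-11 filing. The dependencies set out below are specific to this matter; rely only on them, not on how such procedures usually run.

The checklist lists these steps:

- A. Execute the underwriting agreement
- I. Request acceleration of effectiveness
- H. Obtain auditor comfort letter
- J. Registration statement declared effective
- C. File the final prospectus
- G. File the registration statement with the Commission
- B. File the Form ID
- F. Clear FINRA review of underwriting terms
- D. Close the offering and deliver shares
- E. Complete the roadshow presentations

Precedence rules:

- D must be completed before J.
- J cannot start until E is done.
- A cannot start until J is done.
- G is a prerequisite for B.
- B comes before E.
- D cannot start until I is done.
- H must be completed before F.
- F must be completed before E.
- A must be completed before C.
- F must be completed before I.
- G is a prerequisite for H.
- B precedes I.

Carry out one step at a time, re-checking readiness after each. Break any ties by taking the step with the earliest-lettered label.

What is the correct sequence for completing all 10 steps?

G is the only step with nothing outstanding, so it goes first.
Now B and H have their prerequisites met. B has the earlier label, so B next.
H needed G, now all done → H.
F is the only step now ready → F.
Ready: E and I. E has the earlier label → E.
I needed B and F, now all done → I.
Next only D has its prerequisites met → D.
J needed D and E, now all done → J.
A is the only step now ready → A.
C is the only step now ready → C.

G, B, H, F, E, I, D, J, A, C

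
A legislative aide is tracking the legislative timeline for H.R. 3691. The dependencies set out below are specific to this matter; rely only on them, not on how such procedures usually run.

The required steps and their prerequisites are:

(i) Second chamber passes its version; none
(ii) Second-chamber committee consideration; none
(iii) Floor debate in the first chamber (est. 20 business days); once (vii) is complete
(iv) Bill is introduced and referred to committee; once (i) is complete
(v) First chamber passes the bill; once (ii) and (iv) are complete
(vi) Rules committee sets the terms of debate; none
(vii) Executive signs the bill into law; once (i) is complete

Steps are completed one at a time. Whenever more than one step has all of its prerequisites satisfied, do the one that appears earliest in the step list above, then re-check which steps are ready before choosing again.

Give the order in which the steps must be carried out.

(i) → (ii) → (iv) → (v) → (vi) → (vii) → (iii)

(i), (ii) and (vi) have no prerequisites; (i) is listed earlier, so (i) is first.
(iv) and (vii) now also ready, so the ready set is {(ii), (iv), (vi), (vii)}; (ii) is listed earlier → (ii).
Ready: (iv), (vi) and (vii). (iv) is listed earlier → (iv).
(v) now also ready, so the ready set is {(v), (vi), (vii)}; (v) is listed earlier → (v).
(vi) and (vii) are both available; (vi) is listed earlier → (vi).
Next only (vii) has its prerequisites met → (vii).
Next only (iii) has its prerequisites met → (iii).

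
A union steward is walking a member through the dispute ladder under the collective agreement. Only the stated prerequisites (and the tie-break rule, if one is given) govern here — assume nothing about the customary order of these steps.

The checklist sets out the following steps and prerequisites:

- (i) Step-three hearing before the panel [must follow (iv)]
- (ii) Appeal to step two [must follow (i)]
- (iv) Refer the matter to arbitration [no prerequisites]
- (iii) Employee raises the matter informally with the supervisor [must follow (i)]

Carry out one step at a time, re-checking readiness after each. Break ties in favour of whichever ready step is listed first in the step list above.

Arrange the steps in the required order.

Only (iv) has no prerequisites, so it is first.
That leaves (i) as the only ready step → (i).
Now (ii) and (iii) have their prerequisites met. (ii) is listed earlier, so (ii) next.
That leaves (iii) as the only ready step → (iii).

(iv), (i), (ii), (iii)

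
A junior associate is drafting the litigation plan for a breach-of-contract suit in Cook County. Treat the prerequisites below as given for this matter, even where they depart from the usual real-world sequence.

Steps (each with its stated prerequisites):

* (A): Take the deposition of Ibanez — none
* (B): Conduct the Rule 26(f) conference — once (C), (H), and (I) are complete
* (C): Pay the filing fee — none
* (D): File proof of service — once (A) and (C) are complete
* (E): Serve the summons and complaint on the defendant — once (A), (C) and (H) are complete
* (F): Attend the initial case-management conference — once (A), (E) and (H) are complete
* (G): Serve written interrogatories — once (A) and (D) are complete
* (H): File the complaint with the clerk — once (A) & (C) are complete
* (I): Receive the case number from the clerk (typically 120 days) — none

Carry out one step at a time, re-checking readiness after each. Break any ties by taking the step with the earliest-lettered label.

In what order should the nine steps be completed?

(A), (C) and (I) have no prerequisites; (A) has the earlier label, so (A) is first.
(C) and (I) are both available; (C) has the earlier label → (C).
(D), (H) and (I) are all available; (D) has the earlier label → (D).
(G) now also ready, so the ready set is {(G), (H), (I)}; (G) has the earlier label → (G).
Ready: (H) and (I). (H) has the earlier label → (H).
(E) and (I) are both available; (E) has the earlier label → (E).
Now (F) and (I) have their prerequisites met. (F) has the earlier label, so (F) next.
That leaves (I) as the only ready step → (I).
(B) needed (C), (H) and (I), now all done → (B).

(A) → (C) → (D) → (G) → (H) → (E) → (F) → (I) → (B)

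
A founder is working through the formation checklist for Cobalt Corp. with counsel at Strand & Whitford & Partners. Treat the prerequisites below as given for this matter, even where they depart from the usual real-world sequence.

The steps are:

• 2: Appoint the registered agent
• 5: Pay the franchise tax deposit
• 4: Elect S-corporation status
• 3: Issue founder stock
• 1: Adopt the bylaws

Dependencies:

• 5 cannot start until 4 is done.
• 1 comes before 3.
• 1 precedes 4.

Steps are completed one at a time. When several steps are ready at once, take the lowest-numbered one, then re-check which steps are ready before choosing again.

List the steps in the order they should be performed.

Nothing is required for 1 and 2. 1 has the earlier label → 1 first.
Now 2, 3 and 4 have their prerequisites met. 2 has the earlier label, so 2 next.
Now 3 and 4 have their prerequisites met. 3 has the earlier label, so 3 next.
Next only 4 has its prerequisites met → 4.
Next only 5 has its prerequisites met → 5.

1, 2, 3, 4, 5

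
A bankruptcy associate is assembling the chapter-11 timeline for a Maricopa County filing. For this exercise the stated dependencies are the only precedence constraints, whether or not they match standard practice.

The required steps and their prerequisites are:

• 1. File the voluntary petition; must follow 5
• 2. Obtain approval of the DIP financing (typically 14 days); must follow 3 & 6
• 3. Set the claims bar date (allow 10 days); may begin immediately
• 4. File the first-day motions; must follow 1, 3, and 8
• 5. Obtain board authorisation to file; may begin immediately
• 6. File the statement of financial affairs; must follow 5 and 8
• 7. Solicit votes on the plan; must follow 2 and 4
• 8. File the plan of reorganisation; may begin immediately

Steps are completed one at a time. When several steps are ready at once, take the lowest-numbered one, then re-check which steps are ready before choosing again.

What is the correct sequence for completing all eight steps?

3 5 1 8 4 6 2 7

Nothing is required for 3, 5 and 8. 3 has the earlier label → 3 first.
Ready: 5 and 8. 5 has the earlier label → 5.
1 now also ready, so the ready set is {1, 8}; 1 has the earlier label → 1.
That leaves 8 as the only ready step → 8.
Ready: 4 and 6. 4 has the earlier label → 4.
6 needed 5 and 8, now all done → 6.
2 is the only step now ready → 2.
7 needed 2 and 4, now all done → 7.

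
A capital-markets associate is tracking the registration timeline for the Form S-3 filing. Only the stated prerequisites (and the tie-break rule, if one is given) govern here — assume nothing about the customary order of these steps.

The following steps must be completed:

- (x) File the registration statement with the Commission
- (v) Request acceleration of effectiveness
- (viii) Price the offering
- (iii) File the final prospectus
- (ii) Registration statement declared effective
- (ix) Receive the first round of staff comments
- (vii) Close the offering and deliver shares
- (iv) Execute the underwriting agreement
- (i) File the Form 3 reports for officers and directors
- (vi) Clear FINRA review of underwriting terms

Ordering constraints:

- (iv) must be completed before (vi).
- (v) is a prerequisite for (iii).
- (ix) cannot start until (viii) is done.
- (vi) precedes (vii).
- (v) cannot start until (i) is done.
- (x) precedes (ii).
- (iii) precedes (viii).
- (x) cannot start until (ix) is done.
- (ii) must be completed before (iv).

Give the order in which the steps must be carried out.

(i) is the only step with nothing outstanding, so it goes first.
That leaves (v) as the only ready step → (v).
(iii) is the only step now ready → (iii).
(viii) is the only step now ready → (viii).
(ix) needed (viii), now all done → (ix).
(x) needed (ix), now all done → (x).
(ii) needed (x), now all done → (ii).
Next only (iv) has its prerequisites met → (iv).
(vi) is the only step now ready → (vi).
(vii) is the only step now ready → (vii).

(i), (v), (iii), (viii), (ix), (x), (ii), (iv), (vi), (vii)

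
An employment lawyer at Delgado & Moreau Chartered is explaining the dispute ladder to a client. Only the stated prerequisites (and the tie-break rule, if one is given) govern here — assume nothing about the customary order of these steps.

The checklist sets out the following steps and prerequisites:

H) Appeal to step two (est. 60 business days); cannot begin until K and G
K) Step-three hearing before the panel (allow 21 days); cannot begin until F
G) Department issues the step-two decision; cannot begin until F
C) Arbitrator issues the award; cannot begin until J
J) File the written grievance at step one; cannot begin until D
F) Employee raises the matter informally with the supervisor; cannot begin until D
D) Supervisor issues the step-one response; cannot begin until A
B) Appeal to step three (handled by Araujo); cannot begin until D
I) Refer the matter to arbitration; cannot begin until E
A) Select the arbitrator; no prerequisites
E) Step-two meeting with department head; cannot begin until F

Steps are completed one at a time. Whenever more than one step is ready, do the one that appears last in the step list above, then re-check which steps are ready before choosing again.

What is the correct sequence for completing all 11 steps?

A, D, B, F, E, I, J, C, G, K, H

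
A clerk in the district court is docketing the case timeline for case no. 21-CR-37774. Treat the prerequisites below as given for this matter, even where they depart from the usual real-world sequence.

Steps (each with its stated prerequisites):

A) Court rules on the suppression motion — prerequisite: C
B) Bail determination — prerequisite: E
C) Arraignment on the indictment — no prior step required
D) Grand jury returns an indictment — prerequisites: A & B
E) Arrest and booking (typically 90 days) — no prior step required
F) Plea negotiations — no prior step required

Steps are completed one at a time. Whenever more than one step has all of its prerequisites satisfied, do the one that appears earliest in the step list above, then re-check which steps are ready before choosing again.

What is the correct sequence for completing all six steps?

C A E B D F

Nothing is required for C, E and F. C is listed earlier → C first.
A now also ready, so the ready set is {A, E, F}; A is listed earlier → A.
Now E and F have their prerequisites met. E is listed earlier, so E next.
B now also ready, so the ready set is {B, F}; B is listed earlier → B.
D now also ready, so the ready set is {D, F}; D is listed earlier → D.
Next only F has its prerequisites met → F.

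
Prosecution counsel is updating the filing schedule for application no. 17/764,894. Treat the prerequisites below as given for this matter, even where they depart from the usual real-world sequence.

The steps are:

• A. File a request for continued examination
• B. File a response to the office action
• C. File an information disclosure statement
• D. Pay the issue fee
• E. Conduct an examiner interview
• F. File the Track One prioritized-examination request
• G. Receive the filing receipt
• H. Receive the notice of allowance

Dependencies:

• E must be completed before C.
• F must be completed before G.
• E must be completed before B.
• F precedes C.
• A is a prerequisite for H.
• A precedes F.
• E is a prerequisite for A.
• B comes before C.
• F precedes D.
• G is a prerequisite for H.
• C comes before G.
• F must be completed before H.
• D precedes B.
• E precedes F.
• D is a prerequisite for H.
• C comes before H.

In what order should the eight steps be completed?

E is the only step with nothing outstanding, so it goes first.
Next only A has its prerequisites met → A.
F needed A and E, now all done → F.
D needed F, now all done → D.
B is the only step now ready → B.
That leaves C as the only ready step → C.
G is the only step now ready → G.
That leaves H as the only ready step → H.

E, A, F, D, B, C, G, H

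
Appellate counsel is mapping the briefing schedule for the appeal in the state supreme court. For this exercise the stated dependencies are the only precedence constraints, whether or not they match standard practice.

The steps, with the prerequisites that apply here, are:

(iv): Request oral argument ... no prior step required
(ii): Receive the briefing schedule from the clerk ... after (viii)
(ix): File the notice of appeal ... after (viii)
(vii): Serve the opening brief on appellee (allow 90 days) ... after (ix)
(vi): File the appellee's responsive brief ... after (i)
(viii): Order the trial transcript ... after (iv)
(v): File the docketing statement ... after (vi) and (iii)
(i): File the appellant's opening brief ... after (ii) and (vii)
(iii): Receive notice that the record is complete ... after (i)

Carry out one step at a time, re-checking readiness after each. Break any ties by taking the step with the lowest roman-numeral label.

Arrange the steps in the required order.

(iv), (viii), (ii), (ix), (vii), (i), (iii), (vi), (v)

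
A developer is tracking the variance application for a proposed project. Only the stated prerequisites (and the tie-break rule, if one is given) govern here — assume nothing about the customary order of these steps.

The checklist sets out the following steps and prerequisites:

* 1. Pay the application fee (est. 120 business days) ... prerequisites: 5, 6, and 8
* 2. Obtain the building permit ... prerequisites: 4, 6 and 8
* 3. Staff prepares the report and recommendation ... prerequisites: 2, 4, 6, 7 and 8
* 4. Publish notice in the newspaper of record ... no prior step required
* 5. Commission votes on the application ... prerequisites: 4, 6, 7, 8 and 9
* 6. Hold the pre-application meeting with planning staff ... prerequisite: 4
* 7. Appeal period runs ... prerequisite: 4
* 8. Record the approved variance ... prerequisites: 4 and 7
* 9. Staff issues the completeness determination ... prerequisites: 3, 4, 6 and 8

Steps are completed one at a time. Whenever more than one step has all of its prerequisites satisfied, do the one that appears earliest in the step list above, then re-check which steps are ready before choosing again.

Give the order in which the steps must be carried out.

4 has no prerequisites → 4 first.
6 and 7 are both available; 6 is listed earlier → 6.
7 is the only step now ready → 7.
8 needed 4 and 7, now all done → 8.
2 needed 4, 6 and 8, now all done → 2.
Next only 3 has its prerequisites met → 3.
Next only 9 has its prerequisites met → 9.
5 needed 4, 6, 7, 8 and 9, now all done → 5.
Next only 1 has its prerequisites met → 1.

4, 6, 7, 8, 2, 3, 9, 5, 1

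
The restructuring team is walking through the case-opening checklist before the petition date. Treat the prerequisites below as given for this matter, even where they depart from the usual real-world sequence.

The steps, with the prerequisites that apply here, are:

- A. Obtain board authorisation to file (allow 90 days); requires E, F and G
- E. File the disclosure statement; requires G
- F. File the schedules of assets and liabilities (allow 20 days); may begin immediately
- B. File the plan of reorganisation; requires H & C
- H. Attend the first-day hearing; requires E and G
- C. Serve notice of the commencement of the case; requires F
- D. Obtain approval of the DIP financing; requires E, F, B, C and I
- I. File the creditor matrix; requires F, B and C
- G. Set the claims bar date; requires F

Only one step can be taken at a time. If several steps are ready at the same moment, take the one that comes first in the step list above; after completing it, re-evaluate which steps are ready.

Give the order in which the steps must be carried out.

F has no prerequisites → F first.
Ready: C and G. C is listed earlier → C.
G is the only step now ready → G.
E needed G, now all done → E.
Ready: A and H. A is listed earlier → A.
H is the only step now ready → H.
B is the only step now ready → B.
I is the only step now ready → I.
D needed E, F, B, C and I, now all done → D.

F, C, G, E, A, H, B, I, D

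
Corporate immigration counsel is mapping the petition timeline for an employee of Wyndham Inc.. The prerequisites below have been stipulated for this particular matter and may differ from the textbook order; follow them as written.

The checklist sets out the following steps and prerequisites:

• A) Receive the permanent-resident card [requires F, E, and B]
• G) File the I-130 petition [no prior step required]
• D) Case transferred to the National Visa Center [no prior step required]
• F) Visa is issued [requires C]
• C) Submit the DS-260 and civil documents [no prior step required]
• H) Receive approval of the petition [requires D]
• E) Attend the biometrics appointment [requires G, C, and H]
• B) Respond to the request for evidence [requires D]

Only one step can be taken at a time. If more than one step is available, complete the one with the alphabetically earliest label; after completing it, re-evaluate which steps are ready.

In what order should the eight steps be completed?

C, D, B, F, G, H, E, A

C, D and G have no prerequisites; C has the earlier label, so C is first.
F now also ready, so the ready set is {D, F, G}; D has the earlier label → D.
B and H now also ready, so the ready set is {B, F, G, H}; B has the earlier label → B.
Now F, G and H have their prerequisites met. F has the earlier label, so F next.
G and H are both available; G has the earlier label → G.
That leaves H as the only ready step → H.
E is the only step now ready → E.
A needed B, E and F, now all done → A.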